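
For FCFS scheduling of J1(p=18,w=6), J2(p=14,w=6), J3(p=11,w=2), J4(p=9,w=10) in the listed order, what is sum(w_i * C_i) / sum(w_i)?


Completion times:
  J1: C=18, w×C=6×18=108
  J2: C=32, w×C=6×32=192
  J3: C=43, w×C=2×43=86
  J4: C=52, w×C=10×52=520
Sum w×C = 906
Sum w = 24
Weighted avg = 906/24
= 37.75


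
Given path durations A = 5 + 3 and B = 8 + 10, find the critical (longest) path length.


Path A: 5 + 3 = 8
Path B: 8 + 10 = 18
Critical path = longest = max(8, 18)
= 18 (Path B)


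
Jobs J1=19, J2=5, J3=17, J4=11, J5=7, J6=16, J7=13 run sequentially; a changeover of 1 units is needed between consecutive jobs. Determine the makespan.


Makespan = Σ processing + (n-1) × setup
= (19 + 5 + 17 + 11 + 7 + 16 + 13) + (7-1)×1
= 88 + 6
= 94 time units


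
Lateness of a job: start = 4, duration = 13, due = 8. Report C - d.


Completion = 4 + 13 = 17
Lateness = C - d = 17 - 8
= 9


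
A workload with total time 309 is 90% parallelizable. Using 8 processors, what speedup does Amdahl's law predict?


Amdahl's law: T_p = T × ((1-p) + p/N)
= 309 × ((1-0.9) + 0.9/8)
= 309 × (0.10 + 0.1125)
= 309 × 0.2125
= 65.66
Speedup = 309/65.66
= 4.71×


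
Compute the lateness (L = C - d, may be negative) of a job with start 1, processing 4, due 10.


Completion = 1 + 4 = 5
Lateness = C - d = 5 - 10
= -5


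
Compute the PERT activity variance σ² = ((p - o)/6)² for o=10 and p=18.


σ² = ((p - o) / 6)² = (p - o)² / 36
= (18 - 10)² / 36
= 8² / 36
= 64 / 36
= 1.7778


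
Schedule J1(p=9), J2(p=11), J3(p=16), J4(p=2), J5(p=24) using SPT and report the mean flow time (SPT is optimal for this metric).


SPT order: J4 → J1 → J2 → J3 → J5
Completion times:
  J4: C=2
  J1: C=11
  J2: C=22
  J3: C=38
  J5: C=62
Sum = 135, n = 5
Mean flow = 135/5
= 27.00


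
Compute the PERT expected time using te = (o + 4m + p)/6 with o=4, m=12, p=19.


te = (o + 4m + p) / 6
= (4 + 4×12 + 19) / 6
= (4 + 48 + 19) / 6
= 71 / 6
= 11.83


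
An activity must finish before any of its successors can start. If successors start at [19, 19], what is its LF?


LF = min of all successor start times
Successors start at: [19, 19]
LF = min(19, 19)
= 19


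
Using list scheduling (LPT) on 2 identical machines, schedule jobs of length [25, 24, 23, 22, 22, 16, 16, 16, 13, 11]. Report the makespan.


Jobs (LPT sorted): [25, 24, 23, 22, 22, 16, 16, 16, 13, 11]
Machines: 2
  J=25 → Machine 1 (load: 0+25=25)
  J=24 → Machine 2 (load: 0+24=24)
  J=23 → Machine 2 (load: 24+23=47)
  J=22 → Machine 1 (load: 25+22=47)
  J=22 → Machine 1 (load: 47+22=69)
  J=16 → Machine 2 (load: 47+16=63)
  J=16 → Machine 2 (load: 63+16=79)
  J=16 → Machine 1 (load: 69+16=85)
  J=13 → Machine 2 (load: 79+13=92)
  J=11 → Machine 1 (load: 85+11=96)
Machine loads: [96, 92]
Makespan = max = 96 time units


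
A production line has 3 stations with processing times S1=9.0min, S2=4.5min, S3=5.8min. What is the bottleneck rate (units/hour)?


Bottleneck = longest station time
Station times: [9.0, 4.5, 5.8]
Max = 9.0 min
Rate = 60 / 9.0
= 6.67 units/hour (bottleneck: 9.0min)


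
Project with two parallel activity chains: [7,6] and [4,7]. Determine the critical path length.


Path A: 7 + 6 = 13
Path B: 4 + 7 = 11
Critical path = longest = max(13, 11)
= 13 (Path A)


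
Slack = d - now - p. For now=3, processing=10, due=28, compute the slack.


Slack = due - current_time - processing
= 28 - 3 - 10
= 15


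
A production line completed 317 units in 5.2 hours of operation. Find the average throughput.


Throughput = units / time
= 317 / 5.2
= 61.0 units/hour


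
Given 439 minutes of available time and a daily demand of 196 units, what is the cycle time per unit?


Cycle time = available time / demand
= 439 / 196
= 2.24 min/unit


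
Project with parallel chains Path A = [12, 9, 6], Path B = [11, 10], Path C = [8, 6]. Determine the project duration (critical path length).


Path A: 12 + 9 + 6 = 27
Path B: 11 + 10 = 21
Path C: 8 + 6 = 14
Critical path = longest = max(27, 21, 14)
= 27 (Path A)


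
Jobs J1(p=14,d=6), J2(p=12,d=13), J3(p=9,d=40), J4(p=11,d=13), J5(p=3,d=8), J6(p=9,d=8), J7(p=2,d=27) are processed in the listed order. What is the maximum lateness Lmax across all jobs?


Lateness per job (L = C - d):
  J1: C=14, d=6, L=8
  J2: C=26, d=13, L=13
  J3: C=35, d=40, L=-5
  J4: C=46, d=13, L=33
  J5: C=49, d=8, L=41
  J6: C=58, d=8, L=50
  J7: C=60, d=27, L=33
Lmax = max(8, 13, -5, 33, 41, 50, 33)
= 50


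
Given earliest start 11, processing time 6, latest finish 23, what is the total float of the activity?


EF = ES + duration = 11 + 6 = 17
LS = LF - duration = 23 - 6 = 17
Total Float = LF - EF = 23 - 17
(or LS - ES = 17 - 11)
= 6


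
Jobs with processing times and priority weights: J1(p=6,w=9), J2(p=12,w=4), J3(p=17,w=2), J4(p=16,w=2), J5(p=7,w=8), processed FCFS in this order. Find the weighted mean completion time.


Completion times:
  J1: C=6, w×C=9×6=54
  J2: C=18, w×C=4×18=72
  J3: C=35, w×C=2×35=70
  J4: C=51, w×C=2×51=102
  J5: C=58, w×C=8×58=464
Sum w×C = 762
Sum w = 25
Weighted avg = 762/25
= 30.48


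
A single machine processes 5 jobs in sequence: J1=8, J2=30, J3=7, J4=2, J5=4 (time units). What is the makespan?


Sequential makespan: sum all processing times
= 8 + 30 + 7 + 2 + 4
= 51 time units


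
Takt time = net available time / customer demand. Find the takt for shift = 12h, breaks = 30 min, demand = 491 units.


Available = 12×60 - 30 = 690 min
Takt time = 690 / 491
= 1.41 min/unit


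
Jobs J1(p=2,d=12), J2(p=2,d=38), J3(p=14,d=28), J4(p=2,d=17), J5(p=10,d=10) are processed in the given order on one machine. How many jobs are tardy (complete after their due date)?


Completion vs due date:
  J1: C=2, d=12 → on time
  J2: C=4, d=38 → on time
  J3: C=18, d=28 → on time
  J4: C=20, d=17 → TARDY
  J5: C=30, d=10 → TARDY
Tardy jobs: J4, J5
Count = 2


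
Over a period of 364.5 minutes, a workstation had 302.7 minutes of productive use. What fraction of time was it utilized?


Utilization = busy / total × 100
= 302.7 / 364.5 × 100
= 83.0%


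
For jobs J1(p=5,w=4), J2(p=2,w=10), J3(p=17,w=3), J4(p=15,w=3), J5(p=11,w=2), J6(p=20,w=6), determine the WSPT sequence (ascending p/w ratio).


WSPT (Smith's rule): sort by p/w ascending
  J2: p/w = 2/10 = 0.200
  J1: p/w = 5/4 = 1.250
  J6: p/w = 20/6 = 3.333
  J4: p/w = 15/3 = 5.000
  J5: p/w = 11/2 = 5.500
  J3: p/w = 17/3 = 5.667
Order: J2 → J1 → J6 → J4 → J5 → J3


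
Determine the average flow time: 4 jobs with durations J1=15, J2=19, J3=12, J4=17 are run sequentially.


Completion times:
  J1: completes at 15
  J2: completes at 34
  J3: completes at 46
  J4: completes at 63
Sum = 158
Average = 158/4
= 39.50


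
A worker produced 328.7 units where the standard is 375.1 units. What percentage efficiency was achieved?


Efficiency = (actual / standard) × 100
= (328.7 / 375.1) × 100
= 87.6%


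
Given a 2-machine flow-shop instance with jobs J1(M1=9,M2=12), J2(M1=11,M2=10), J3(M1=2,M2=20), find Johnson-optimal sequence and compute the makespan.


Johnson's rule:
Group 1 (M1≤M2, sort by M1): ['J3', 'J1']
Group 2 (M1>M2, sort desc M2): ['J2']
Sequence: J3 → J1 → J2
Makespan calculation:
  J3: M1 done=2, M2 done=22
  J1: M1 done=11, M2 done=34
  J2: M1 done=22, M2 done=44
= Sequence: J3 → J1 → J2, Makespan: 44


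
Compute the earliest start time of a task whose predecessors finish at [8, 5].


ES = max of all predecessor completion times
Predecessors: [8, 5]
ES = max(8, 5)
= 8


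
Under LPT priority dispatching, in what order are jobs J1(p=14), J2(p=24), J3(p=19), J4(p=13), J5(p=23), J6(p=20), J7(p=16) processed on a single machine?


LPT: sort by longest processing time first
  J2: p=24
  J5: p=23
  J6: p=20
  J3: p=19
  J7: p=16
  J1: p=14
  J4: p=13
Order: J2 → J5 → J6 → J3 → J7 → J1 → J4


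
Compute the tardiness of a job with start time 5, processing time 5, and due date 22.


Completion = start + processing = 5 + 5 = 10
Tardiness = max(0, C - d) = max(0, 10 - 22)
= max(0, -12)
= 0


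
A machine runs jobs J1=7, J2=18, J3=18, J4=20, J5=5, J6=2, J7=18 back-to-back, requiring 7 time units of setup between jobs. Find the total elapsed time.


Makespan = Σ processing + (n-1) × setup
= (7 + 18 + 18 + 20 + 5 + 2 + 18) + (7-1)×7
= 88 + 42
= 130 time units


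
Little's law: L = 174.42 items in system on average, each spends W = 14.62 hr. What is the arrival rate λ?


Little's law: L = λW → λ = L / W
= 174.42 / 14.62
= 11.93 per hour


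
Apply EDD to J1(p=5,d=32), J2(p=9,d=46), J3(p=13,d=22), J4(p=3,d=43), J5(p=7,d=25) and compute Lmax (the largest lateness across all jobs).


EDD order: J3 → J5 → J1 → J4 → J2
Completion and lateness:
  J3: C=13, d=22, L=13-22=-9
  J5: C=20, d=25, L=20-25=-5
  J1: C=25, d=32, L=25-32=-7
  J4: C=28, d=43, L=28-43=-15
  J2: C=37, d=46, L=37-46=-9
Lmax = max(-9, -5, -7, -15, -9)
= -5


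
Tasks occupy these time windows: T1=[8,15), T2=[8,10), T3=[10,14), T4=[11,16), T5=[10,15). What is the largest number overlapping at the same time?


Check each time point for overlaps:
  t=11: 4 tasks active (T1, T3, T4, T5)
Max concurrent = 4


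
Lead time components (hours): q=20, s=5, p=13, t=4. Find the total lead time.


Lead time = queue + setup + processing + transit
= 20 + 5 + 13 + 4
= 42 hours


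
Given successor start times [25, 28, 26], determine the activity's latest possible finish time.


LF = min of all successor start times
Successors start at: [25, 28, 26]
LF = min(25, 28, 26)
= 25


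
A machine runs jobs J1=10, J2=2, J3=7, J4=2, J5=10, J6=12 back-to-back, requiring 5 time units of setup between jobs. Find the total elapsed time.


Makespan = Σ processing + (n-1) × setup
= (10 + 2 + 7 + 2 + 10 + 12) + (6-1)×5
= 43 + 25
= 68 time units


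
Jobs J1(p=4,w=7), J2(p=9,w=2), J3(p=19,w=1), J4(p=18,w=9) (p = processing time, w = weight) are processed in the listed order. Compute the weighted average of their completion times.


Completion times:
  J1: C=4, w×C=7×4=28
  J2: C=13, w×C=2×13=26
  J3: C=32, w×C=1×32=32
  J4: C=50, w×C=9×50=450
Sum w×C = 536
Sum w = 19
Weighted avg = 536/19
= 28.21


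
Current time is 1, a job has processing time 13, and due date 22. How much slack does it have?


Slack = due - current_time - processing
= 22 - 1 - 13
= 8


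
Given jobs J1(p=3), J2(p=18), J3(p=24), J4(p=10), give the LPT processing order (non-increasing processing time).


LPT: sort by longest processing time first
  J3: p=24
  J2: p=18
  J4: p=10
  J1: p=3
Order: J3 → J2 → J4 → J1


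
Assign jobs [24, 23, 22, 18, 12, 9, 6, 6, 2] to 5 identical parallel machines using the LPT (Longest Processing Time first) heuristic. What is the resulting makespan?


Jobs (LPT sorted): [24, 23, 22, 18, 12, 9, 6, 6, 2]
Machines: 5
  J=24 → Machine 1 (load: 0+24=24)
  J=23 → Machine 2 (load: 0+23=23)
  J=22 → Machine 3 (load: 0+22=22)
  J=18 → Machine 4 (load: 0+18=18)
  J=12 → Machine 5 (load: 0+12=12)
  J=9 → Machine 5 (load: 12+9=21)
  J=6 → Machine 4 (load: 18+6=24)
  J=6 → Machine 5 (load: 21+6=27)
  J=2 → Machine 3 (load: 22+2=24)
Machine loads: [24, 23, 24, 24, 27]
Makespan = max = 27 time units


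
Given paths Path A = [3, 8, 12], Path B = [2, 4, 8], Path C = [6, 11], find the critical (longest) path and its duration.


Path A: 3 + 8 + 12 = 23
Path B: 2 + 4 + 8 = 14
Path C: 6 + 11 = 17
Critical path = longest = max(23, 14, 17)
= 23 (Path A)


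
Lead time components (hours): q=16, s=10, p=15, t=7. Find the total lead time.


Lead time = queue + setup + processing + transit
= 16 + 10 + 15 + 7
= 48 hours


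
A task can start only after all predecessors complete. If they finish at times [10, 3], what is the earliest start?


ES = max of all predecessor completion times
Predecessors: [10, 3]
ES = max(10, 3)
= 10


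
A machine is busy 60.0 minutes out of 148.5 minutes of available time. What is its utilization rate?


Utilization = busy / total × 100
= 60.0 / 148.5 × 100
= 40.4%


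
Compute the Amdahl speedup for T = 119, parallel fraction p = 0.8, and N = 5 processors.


Amdahl's law: T_p = T × ((1-p) + p/N)
= 119 × ((1-0.8) + 0.8/5)
= 119 × (0.20 + 0.1600)
= 119 × 0.3600
= 42.84
Speedup = 119/42.84
= 2.78×


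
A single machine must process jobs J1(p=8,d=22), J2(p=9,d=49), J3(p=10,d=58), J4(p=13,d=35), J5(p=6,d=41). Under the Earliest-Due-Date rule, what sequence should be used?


EDD: sort by earliest due date
  J1: d=22, p=8
  J4: d=35, p=13
  J5: d=41, p=6
  J2: d=49, p=9
  J3: d=58, p=10
Order: J1 → J4 → J5 → J2 → J3


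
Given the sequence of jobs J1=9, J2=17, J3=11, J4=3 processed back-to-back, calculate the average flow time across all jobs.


Completion times:
  J1: completes at 9
  J2: completes at 26
  J3: completes at 37
  J4: completes at 40
Sum = 112
Average = 112/4
= 28.00


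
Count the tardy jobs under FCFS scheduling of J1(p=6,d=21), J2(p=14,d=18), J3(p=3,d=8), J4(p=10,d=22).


Completion vs due date:
  J1: C=6, d=21 → on time
  J2: C=20, d=18 → TARDY
  J3: C=23, d=8 → TARDY
  J4: C=33, d=22 → TARDY
Tardy jobs: J2, J3, J4
Count = 3


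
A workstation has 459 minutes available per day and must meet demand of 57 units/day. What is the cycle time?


Cycle time = available time / demand
= 459 / 57
= 8.05 min/unit


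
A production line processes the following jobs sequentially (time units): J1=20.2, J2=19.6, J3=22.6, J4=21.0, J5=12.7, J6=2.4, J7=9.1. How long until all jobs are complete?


Sequential makespan: sum all processing times
= 20.2 + 19.6 + 22.6 + 21.0 + 12.7 + 2.4 + 9.1
= 107.6 time units


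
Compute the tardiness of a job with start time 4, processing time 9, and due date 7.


Completion = start + processing = 4 + 9 = 13
Tardiness = max(0, C - d) = max(0, 13 - 7)
= max(0, 6)
= 6


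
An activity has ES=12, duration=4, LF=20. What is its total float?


EF = ES + duration = 12 + 4 = 16
LS = LF - duration = 20 - 4 = 16
Total Float = LF - EF = 20 - 16
(or LS - ES = 16 - 12)
= 4


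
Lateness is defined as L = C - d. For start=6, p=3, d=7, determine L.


Completion = 6 + 3 = 9
Lateness = C - d = 9 - 7
= 2


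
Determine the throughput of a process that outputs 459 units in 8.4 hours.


Throughput = units / time
= 459 / 8.4
= 54.6 units/hour


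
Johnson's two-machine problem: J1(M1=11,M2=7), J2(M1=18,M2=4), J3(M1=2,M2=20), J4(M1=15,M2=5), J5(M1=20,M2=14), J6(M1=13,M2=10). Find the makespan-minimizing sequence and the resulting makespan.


Johnson's rule:
Group 1 (M1≤M2, sort by M1): ['J3']
Group 2 (M1>M2, sort desc M2): ['J5', 'J6', 'J1', 'J4', 'J2']
Sequence: J3 → J5 → J6 → J1 → J4 → J2
Makespan calculation:
  J3: M1 done=2, M2 done=22
  J5: M1 done=22, M2 done=36
  J6: M1 done=35, M2 done=46
  J1: M1 done=46, M2 done=53
  J4: M1 done=61, M2 done=66
  J2: M1 done=79, M2 done=83
= Sequence: J3 → J5 → J6 → J1 → J4 → J2, Makespan: 83


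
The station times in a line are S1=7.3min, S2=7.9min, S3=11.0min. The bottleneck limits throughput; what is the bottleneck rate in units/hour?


Bottleneck = longest station time
Station times: [7.3, 7.9, 11.0]
Max = 11.0 min
Rate = 60 / 11.0
= 5.45 units/hour (bottleneck: 11.0min)


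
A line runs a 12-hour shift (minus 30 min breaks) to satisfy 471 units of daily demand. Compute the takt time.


Available = 12×60 - 30 = 690 min
Takt time = 690 / 471
= 1.46 min/unit


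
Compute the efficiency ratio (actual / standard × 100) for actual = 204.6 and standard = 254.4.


Efficiency = (actual / standard) × 100
= (204.6 / 254.4) × 100
= 80.4%


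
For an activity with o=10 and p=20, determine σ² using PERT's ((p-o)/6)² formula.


σ² = ((p - o) / 6)² = (p - o)² / 36
= (20 - 10)² / 36
= 10² / 36
= 100 / 36
= 2.7778


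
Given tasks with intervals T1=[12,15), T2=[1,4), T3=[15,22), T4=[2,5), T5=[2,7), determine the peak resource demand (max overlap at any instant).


Check each time point for overlaps:
  t=2: 3 tasks active (T2, T4, T5)
Max concurrent = 3


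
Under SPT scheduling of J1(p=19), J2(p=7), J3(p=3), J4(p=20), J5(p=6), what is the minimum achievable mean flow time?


SPT order: J3 → J5 → J2 → J1 → J4
Completion times:
  J3: C=3
  J5: C=9
  J2: C=16
  J1: C=35
  J4: C=55
Sum = 118, n = 5
Mean flow = 118/5
= 23.60


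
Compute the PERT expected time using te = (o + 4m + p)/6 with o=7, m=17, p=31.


te = (o + 4m + p) / 6
= (7 + 4×17 + 31) / 6
= (7 + 68 + 31) / 6
= 106 / 6
= 17.67


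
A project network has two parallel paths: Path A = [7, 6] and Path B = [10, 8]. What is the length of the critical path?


Path A: 7 + 6 = 13
Path B: 10 + 8 = 18
Critical path = longest = max(13, 18)
= 18 (Path B)


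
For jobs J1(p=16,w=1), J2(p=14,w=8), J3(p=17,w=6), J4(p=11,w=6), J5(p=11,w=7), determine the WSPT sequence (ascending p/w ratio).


WSPT (Smith's rule): sort by p/w ascending
  J5: p/w = 11/7 = 1.571
  J2: p/w = 14/8 = 1.750
  J4: p/w = 11/6 = 1.833
  J3: p/w = 17/6 = 2.833
  J1: p/w = 16/1 = 16.000
Order: J5 → J2 → J4 → J3 → J1


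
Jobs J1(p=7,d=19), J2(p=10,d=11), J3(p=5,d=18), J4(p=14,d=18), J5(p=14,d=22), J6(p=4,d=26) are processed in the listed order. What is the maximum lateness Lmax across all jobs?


Lateness per job (L = C - d):
  J1: C=7, d=19, L=-12
  J2: C=17, d=11, L=6
  J3: C=22, d=18, L=4
  J4: C=36, d=18, L=18
  J5: C=50, d=22, L=28
  J6: C=54, d=26, L=28
Lmax = max(-12, 6, 4, 18, 28, 28)
= 28


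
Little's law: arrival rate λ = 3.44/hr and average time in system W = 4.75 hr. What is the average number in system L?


Little's law: L = λ × W
= 3.44 × 4.75
= 16.34


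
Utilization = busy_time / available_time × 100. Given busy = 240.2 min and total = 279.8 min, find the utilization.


Utilization = busy / total × 100
= 240.2 / 279.8 × 100
= 85.8%


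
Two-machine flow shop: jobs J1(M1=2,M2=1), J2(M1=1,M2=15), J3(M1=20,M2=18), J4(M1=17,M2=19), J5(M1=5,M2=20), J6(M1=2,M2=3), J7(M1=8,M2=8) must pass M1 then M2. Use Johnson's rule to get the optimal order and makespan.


Johnson's rule:
Group 1 (M1≤M2, sort by M1): ['J2', 'J6', 'J5', 'J7', 'J4']
Group 2 (M1>M2, sort desc M2): ['J3', 'J1']
Sequence: J2 → J6 → J5 → J7 → J4 → J3 → J1
Makespan calculation:
  J2: M1 done=1, M2 done=16
  J6: M1 done=3, M2 done=19
  J5: M1 done=8, M2 done=39
  J7: M1 done=16, M2 done=47
  J4: M1 done=33, M2 done=66
  J3: M1 done=53, M2 done=84
  J1: M1 done=55, M2 done=85
= Sequence: J2 → J6 → J5 → J7 → J4 → J3 → J1, Makespan: 85


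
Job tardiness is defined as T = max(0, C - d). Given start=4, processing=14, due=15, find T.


Completion = start + processing = 4 + 14 = 18
Tardiness = max(0, C - d) = max(0, 18 - 15)
= max(0, 3)
= 3


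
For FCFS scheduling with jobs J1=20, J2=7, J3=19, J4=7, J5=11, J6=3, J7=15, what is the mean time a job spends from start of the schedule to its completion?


Completion times:
  J1: completes at 20
  J2: completes at 27
  J3: completes at 46
  J4: completes at 53
  J5: completes at 64
  J6: completes at 67
  J7: completes at 82
Sum = 359
Average = 359/7
= 51.29


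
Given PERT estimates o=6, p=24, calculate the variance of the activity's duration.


σ² = ((p - o) / 6)² = (p - o)² / 36
= (24 - 6)² / 36
= 18² / 36
= 324 / 36
= 9.0000


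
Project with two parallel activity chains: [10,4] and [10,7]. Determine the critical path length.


Path A: 10 + 4 = 14
Path B: 10 + 7 = 17
Critical path = longest = max(14, 17)
= 17 (Path B)


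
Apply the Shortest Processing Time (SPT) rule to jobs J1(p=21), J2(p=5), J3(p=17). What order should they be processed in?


SPT: sort by shortest processing time
  J2: p=5
  J3: p=17
  J1: p=21
Order: J2 → J3 → J1


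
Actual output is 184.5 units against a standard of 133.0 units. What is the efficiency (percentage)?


Efficiency = (actual / standard) × 100
= (184.5 / 133.0) × 100
= 138.7%


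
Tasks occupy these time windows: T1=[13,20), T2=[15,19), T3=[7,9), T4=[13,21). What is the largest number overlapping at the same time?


Check each time point for overlaps:
  t=15: 3 tasks active (T1, T2, T4)
Max concurrent = 3


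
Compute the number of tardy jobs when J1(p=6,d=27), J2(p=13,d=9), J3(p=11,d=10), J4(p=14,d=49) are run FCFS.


Completion vs due date:
  J1: C=6, d=27 → on time
  J2: C=19, d=9 → TARDY
  J3: C=30, d=10 → TARDY
  J4: C=44, d=49 → on time
Tardy jobs: J2, J3
Count = 2


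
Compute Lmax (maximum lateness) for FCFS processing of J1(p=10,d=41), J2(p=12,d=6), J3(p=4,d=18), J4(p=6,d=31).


Lateness per job (L = C - d):
  J1: C=10, d=41, L=-31
  J2: C=22, d=6, L=16
  J3: C=26, d=18, L=8
  J4: C=32, d=31, L=1
Lmax = max(-31, 16, 8, 1)
= 16


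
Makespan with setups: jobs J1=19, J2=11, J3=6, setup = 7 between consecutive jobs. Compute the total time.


Makespan = Σ processing + (n-1) × setup
= (19 + 11 + 6) + (3-1)×7
= 36 + 14
= 50 time units


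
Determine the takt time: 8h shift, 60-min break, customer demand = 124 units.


Available = 8×60 - 60 = 420 min
Takt time = 420 / 124
= 3.39 min/unit


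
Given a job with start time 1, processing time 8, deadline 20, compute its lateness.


Completion = 1 + 8 = 9
Lateness = C - d = 9 - 20
= -11


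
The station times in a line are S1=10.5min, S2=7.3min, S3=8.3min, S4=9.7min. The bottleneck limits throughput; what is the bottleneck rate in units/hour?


Bottleneck = longest station time
Station times: [10.5, 7.3, 8.3, 9.7]
Max = 10.5 min
Rate = 60 / 10.5
= 5.71 units/hour (bottleneck: 10.5min)


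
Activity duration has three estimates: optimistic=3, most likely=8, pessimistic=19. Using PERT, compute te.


te = (o + 4m + p) / 6
= (3 + 4×8 + 19) / 6
= (3 + 32 + 19) / 6
= 54 / 6
= 9.00


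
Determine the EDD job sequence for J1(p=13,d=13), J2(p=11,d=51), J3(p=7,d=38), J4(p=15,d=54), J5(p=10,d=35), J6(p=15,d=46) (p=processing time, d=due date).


EDD: sort by earliest due date
  J1: d=13, p=13
  J5: d=35, p=10
  J3: d=38, p=7
  J6: d=46, p=15
  J2: d=51, p=11
  J4: d=54, p=15
Order: J1 → J5 → J3 → J6 → J2 → J4


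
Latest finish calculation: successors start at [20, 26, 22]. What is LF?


LF = min of all successor start times
Successors start at: [20, 26, 22]
LF = min(20, 26, 22)
= 20


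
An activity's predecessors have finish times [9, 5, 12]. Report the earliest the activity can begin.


ES = max of all predecessor completion times
Predecessors: [9, 5, 12]
ES = max(9, 5, 12)
= 12


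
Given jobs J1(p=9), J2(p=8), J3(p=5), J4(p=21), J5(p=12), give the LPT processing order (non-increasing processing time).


LPT: sort by longest processing time first
  J4: p=21
  J5: p=12
  J1: p=9
  J2: p=8
  J3: p=5
Order: J4 → J5 → J1 → J2 → J3


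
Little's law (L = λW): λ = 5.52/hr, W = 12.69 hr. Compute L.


Little's law: L = λ × W
= 5.52 × 12.69
= 70.05


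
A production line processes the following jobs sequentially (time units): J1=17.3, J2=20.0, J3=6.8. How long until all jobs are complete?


Sequential makespan: sum all processing times
= 17.3 + 20.0 + 6.8
= 44.1 time units


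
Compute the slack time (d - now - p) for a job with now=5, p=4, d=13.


Slack = due - current_time - processing
= 13 - 5 - 4
= 4


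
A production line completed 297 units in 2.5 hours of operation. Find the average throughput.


Throughput = units / time
= 297 / 2.5
= 118.8 units/hour


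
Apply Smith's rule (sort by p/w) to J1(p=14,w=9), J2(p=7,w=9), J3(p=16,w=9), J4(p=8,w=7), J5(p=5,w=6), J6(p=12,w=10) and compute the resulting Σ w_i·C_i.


WSPT order (by p/w): J2 → J5 → J4 → J6 → J1 → J3
  J2: C=7, w·C=9×7=63
  J5: C=12, w·C=6×12=72
  J4: C=20, w·C=7×20=140
  J6: C=32, w·C=10×32=320
  J1: C=46, w·C=9×46=414
  J3: C=62, w·C=9×62=558
Σ w·C = 1567
= 1567


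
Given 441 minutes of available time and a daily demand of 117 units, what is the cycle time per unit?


Cycle time = available time / demand
= 441 / 117
= 3.77 min/unit


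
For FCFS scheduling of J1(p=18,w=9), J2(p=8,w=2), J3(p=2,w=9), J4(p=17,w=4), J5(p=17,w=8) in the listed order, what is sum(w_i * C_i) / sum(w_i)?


Completion times:
  J1: C=18, w×C=9×18=162
  J2: C=26, w×C=2×26=52
  J3: C=28, w×C=9×28=252
  J4: C=45, w×C=4×45=180
  J5: C=62, w×C=8×62=496
Sum w×C = 1142
Sum w = 32
Weighted avg = 1142/32
= 35.69


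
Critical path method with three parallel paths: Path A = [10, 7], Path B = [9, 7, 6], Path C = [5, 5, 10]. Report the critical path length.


Path A: 10 + 7 = 17
Path B: 9 + 7 + 6 = 22
Path C: 5 + 5 + 10 = 20
Critical path = longest = max(17, 22, 20)
= 22 (Path B)


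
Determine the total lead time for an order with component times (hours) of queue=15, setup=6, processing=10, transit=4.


Lead time = queue + setup + processing + transit
= 15 + 6 + 10 + 4
= 35 hours


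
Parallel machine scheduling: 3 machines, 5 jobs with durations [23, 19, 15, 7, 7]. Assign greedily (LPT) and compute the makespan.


Jobs (LPT sorted): [23, 19, 15, 7, 7]
Machines: 3
  J=23 → Machine 1 (load: 0+23=23)
  J=19 → Machine 2 (load: 0+19=19)
  J=15 → Machine 3 (load: 0+15=15)
  J=7 → Machine 3 (load: 15+7=22)
  J=7 → Machine 2 (load: 19+7=26)
Machine loads: [23, 26, 22]
Makespan = max = 26 time units


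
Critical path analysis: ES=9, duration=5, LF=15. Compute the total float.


EF = ES + duration = 9 + 5 = 14
LS = LF - duration = 15 - 5 = 10
Total Float = LF - EF = 15 - 14
(or LS - ES = 10 - 9)
= 1


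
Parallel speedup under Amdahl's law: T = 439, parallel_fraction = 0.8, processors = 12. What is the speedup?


Amdahl's law: T_p = T × ((1-p) + p/N)
= 439 × ((1-0.8) + 0.8/12)
= 439 × (0.20 + 0.0667)
= 439 × 0.2667
= 117.07
Speedup = 439/117.07
= 3.75×


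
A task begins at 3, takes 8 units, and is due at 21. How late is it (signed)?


Completion = 3 + 8 = 11
Lateness = C - d = 11 - 21
= -10


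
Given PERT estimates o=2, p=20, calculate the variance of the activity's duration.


σ² = ((p - o) / 6)² = (p - o)² / 36
= (20 - 2)² / 36
= 18² / 36
= 324 / 36
= 9.0000


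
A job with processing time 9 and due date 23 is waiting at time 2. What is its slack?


Slack = due - current_time - processing
= 23 - 2 - 9
= 12


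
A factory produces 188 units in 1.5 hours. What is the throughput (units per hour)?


Throughput = units / time
= 188 / 1.5
= 125.3 units/hour


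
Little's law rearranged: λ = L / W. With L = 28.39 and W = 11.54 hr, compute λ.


Little's law: L = λW → λ = L / W
= 28.39 / 11.54
= 2.46 per hour


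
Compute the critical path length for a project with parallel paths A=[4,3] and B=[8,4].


Path A: 4 + 3 = 7
Path B: 8 + 4 = 12
Critical path = longest = max(7, 12)
= 12 (Path B)


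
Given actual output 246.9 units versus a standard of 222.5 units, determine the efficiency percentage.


Efficiency = (actual / standard) × 100
= (246.9 / 222.5) × 100
= 111.0%


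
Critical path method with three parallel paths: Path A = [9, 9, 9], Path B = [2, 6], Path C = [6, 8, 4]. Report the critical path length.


Path A: 9 + 9 + 9 = 27
Path B: 2 + 6 = 8
Path C: 6 + 8 + 4 = 18
Critical path = longest = max(27, 8, 18)
= 27 (Path A)


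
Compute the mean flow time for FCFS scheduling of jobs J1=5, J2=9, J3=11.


Completion times:
  J1: completes at 5
  J2: completes at 14
  J3: completes at 25
Sum = 44
Average = 44/3
= 14.67


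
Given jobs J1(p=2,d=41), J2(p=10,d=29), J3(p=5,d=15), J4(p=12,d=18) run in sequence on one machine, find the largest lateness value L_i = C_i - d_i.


Lateness per job (L = C - d):
  J1: C=2, d=41, L=-39
  J2: C=12, d=29, L=-17
  J3: C=17, d=15, L=2
  J4: C=29, d=18, L=11
Lmax = max(-39, -17, 2, 11)
= 11


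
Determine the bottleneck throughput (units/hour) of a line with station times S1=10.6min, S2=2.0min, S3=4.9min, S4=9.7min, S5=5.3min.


Bottleneck = longest station time
Station times: [10.6, 2.0, 4.9, 9.7, 5.3]
Max = 10.6 min
Rate = 60 / 10.6
= 5.66 units/hour (bottleneck: 10.6min)


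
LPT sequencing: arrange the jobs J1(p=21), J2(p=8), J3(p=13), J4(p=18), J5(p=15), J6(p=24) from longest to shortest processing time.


LPT: sort by longest processing time first
  J6: p=24
  J1: p=21
  J4: p=18
  J5: p=15
  J3: p=13
  J2: p=8
Order: J6 → J1 → J4 → J5 → J3 → J2


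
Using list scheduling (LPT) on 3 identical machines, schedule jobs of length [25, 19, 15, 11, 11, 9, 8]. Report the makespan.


Jobs (LPT sorted): [25, 19, 15, 11, 11, 9, 8]
Machines: 3
  J=25 → Machine 1 (load: 0+25=25)
  J=19 → Machine 2 (load: 0+19=19)
  J=15 → Machine 3 (load: 0+15=15)
  J=11 → Machine 3 (load: 15+11=26)
  J=11 → Machine 2 (load: 19+11=30)
  J=9 → Machine 1 (load: 25+9=34)
  J=8 → Machine 3 (load: 26+8=34)
Machine loads: [34, 30, 34]
Makespan = max = 34 time units


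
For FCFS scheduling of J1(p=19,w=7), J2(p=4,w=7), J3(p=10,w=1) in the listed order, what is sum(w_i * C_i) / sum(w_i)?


Completion times:
  J1: C=19, w×C=7×19=133
  J2: C=23, w×C=7×23=161
  J3: C=33, w×C=1×33=33
Sum w×C = 327
Sum w = 15
Weighted avg = 327/15
= 21.80


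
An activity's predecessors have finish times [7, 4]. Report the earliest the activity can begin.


ES = max of all predecessor completion times
Predecessors: [7, 4]
ES = max(7, 4)
= 7


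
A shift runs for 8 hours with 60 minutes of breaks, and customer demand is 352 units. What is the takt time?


Available = 8×60 - 60 = 420 min
Takt time = 420 / 352
= 1.19 min/unit


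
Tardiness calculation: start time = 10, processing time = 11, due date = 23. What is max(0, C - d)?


Completion = start + processing = 10 + 11 = 21
Tardiness = max(0, C - d) = max(0, 21 - 23)
= max(0, -2)
= 0


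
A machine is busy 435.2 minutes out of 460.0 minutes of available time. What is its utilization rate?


Utilization = busy / total × 100
= 435.2 / 460.0 × 100
= 94.6%


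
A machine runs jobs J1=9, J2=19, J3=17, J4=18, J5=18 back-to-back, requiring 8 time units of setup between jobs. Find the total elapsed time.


Makespan = Σ processing + (n-1) × setup
= (9 + 19 + 17 + 18 + 18) + (5-1)×8
= 81 + 32
= 113 time units


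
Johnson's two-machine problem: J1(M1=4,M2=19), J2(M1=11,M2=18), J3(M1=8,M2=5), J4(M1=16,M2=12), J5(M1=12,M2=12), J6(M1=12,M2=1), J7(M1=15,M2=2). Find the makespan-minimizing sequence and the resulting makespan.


Johnson's rule:
Group 1 (M1≤M2, sort by M1): ['J1', 'J2', 'J5']
Group 2 (M1>M2, sort desc M2): ['J4', 'J3', 'J7', 'J6']
Sequence: J1 → J2 → J5 → J4 → J3 → J7 → J6
Makespan calculation:
  J1: M1 done=4, M2 done=23
  J2: M1 done=15, M2 done=41
  J5: M1 done=27, M2 done=53
  J4: M1 done=43, M2 done=65
  J3: M1 done=51, M2 done=70
  J7: M1 done=66, M2 done=72
  J6: M1 done=78, M2 done=79
= Sequence: J1 → J2 → J5 → J4 → J3 → J7 → J6, Makespan: 79


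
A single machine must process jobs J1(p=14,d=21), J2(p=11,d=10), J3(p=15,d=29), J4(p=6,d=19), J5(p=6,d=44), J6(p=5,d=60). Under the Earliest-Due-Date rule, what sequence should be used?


EDD: sort by earliest due date
  J2: d=10, p=11
  J4: d=19, p=6
  J1: d=21, p=14
  J3: d=29, p=15
  J5: d=44, p=6
  J6: d=60, p=5
Order: J2 → J4 → J1 → J3 → J5 → J6


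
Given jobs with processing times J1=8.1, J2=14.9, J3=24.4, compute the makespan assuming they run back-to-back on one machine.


Sequential makespan: sum all processing times
= 8.1 + 14.9 + 24.4
= 47.4 time units


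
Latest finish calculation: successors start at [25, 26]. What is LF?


LF = min of all successor start times
Successors start at: [25, 26]
LF = min(25, 26)
= 25


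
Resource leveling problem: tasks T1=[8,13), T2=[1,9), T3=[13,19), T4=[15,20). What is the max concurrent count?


Check each time point for overlaps:
  t=8: 2 tasks active (T1, T2)
Max concurrent = 2


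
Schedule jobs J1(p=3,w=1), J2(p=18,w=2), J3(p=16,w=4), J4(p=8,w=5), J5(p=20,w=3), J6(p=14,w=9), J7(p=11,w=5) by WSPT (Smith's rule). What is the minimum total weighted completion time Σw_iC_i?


WSPT order (by p/w): J6 → J4 → J7 → J1 → J3 → J5 → J2
  J6: C=14, w·C=9×14=126
  J4: C=22, w·C=5×22=110
  J7: C=33, w·C=5×33=165
  J1: C=36, w·C=1×36=36
  J3: C=52, w·C=4×52=208
  J5: C=72, w·C=3×72=216
  J2: C=90, w·C=2×90=180
Σ w·C = 1041
= 1041


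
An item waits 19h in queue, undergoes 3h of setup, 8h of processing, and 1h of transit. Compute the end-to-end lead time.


Lead time = queue + setup + processing + transit
= 19 + 3 + 8 + 1
= 31 hours


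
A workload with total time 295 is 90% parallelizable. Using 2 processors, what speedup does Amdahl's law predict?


Amdahl's law: T_p = T × ((1-p) + p/N)
= 295 × ((1-0.9) + 0.9/2)
= 295 × (0.10 + 0.4500)
= 295 × 0.5500
= 162.25
Speedup = 295/162.25
= 1.82×


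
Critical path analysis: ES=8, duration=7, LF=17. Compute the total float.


EF = ES + duration = 8 + 7 = 15
LS = LF - duration = 17 - 7 = 10
Total Float = LF - EF = 17 - 15
(or LS - ES = 10 - 8)
= 2


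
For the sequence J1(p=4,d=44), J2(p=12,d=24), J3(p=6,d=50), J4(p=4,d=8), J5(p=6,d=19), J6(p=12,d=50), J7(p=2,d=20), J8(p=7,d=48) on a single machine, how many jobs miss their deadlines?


Completion vs due date:
  J1: C=4, d=44 → on time
  J2: C=16, d=24 → on time
  J3: C=22, d=50 → on time
  J4: C=26, d=8 → TARDY
  J5: C=32, d=19 → TARDY
  J6: C=44, d=50 → on time
  J7: C=46, d=20 → TARDY
  J8: C=53, d=48 → TARDY
Tardy jobs: J4, J5, J7, J8
Count = 4


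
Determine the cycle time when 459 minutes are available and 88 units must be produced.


Cycle time = available time / demand
= 459 / 88
= 5.22 min/unit


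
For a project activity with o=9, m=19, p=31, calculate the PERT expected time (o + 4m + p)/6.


te = (o + 4m + p) / 6
= (9 + 4×19 + 31) / 6
= (9 + 76 + 31) / 6
= 116 / 6
= 19.33


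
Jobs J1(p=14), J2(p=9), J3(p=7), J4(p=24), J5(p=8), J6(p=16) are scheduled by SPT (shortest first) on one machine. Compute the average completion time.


SPT order: J3 → J5 → J2 → J1 → J6 → J4
Completion times:
  J3: C=7
  J5: C=15
  J2: C=24
  J1: C=38
  J6: C=54
  J4: C=78
Sum = 216, n = 6
Mean flow = 216/6
= 36.00


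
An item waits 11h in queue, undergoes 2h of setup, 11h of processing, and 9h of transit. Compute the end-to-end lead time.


Lead time = queue + setup + processing + transit
= 11 + 2 + 11 + 9
= 33 hours


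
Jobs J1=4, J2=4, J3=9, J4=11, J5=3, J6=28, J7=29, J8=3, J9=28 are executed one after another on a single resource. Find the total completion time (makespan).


Sequential makespan: sum all processing times
= 4 + 4 + 9 + 11 + 3 + 28 + 29 + 3 + 28
= 119 time units


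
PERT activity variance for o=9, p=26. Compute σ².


σ² = ((p - o) / 6)² = (p - o)² / 36
= (26 - 9)² / 36
= 17² / 36
= 289 / 36
= 8.0278


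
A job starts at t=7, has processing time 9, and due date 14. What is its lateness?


Completion = 7 + 9 = 16
Lateness = C - d = 16 - 14
= 2


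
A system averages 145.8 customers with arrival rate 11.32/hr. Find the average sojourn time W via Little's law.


Little's law: L = λW → W = L / λ
= 145.8 / 11.32
= 12.88 hours


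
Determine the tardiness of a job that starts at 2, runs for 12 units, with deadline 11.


Completion = start + processing = 2 + 12 = 14
Tardiness = max(0, C - d) = max(0, 14 - 11)
= max(0, 3)
= 3


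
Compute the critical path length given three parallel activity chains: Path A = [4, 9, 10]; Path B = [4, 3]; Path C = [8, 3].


Path A: 4 + 9 + 10 = 23
Path B: 4 + 3 = 7
Path C: 8 + 3 = 11
Critical path = longest = max(23, 7, 11)
= 23 (Path A)


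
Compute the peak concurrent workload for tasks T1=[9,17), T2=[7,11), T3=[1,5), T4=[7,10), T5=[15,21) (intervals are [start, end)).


Check each time point for overlaps:
  t=9: 3 tasks active (T1, T2, T4)
Max concurrent = 3


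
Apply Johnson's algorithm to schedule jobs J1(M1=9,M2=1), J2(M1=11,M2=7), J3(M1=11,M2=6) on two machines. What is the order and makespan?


Johnson's rule:
Group 1 (M1≤M2, sort by M1): []
Group 2 (M1>M2, sort desc M2): ['J2', 'J3', 'J1']
Sequence: J2 → J3 → J1
Makespan calculation:
  J2: M1 done=11, M2 done=18
  J3: M1 done=22, M2 done=28
  J1: M1 done=31, M2 done=32
= Sequence: J2 → J3 → J1, Makespan: 32


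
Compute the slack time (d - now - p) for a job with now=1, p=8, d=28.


Slack = due - current_time - processing
= 28 - 1 - 8
= 19


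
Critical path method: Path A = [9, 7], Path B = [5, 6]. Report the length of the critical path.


Path A: 9 + 7 = 16
Path B: 5 + 6 = 11
Critical path = longest = max(16, 11)
= 16 (Path A)


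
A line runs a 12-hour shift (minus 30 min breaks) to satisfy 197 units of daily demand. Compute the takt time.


Available = 12×60 - 30 = 690 min
Takt time = 690 / 197
= 3.50 min/unit


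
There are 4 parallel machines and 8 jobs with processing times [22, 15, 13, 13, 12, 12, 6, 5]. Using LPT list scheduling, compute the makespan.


Jobs (LPT sorted): [22, 15, 13, 13, 12, 12, 6, 5]
Machines: 4
  J=22 → Machine 1 (load: 0+22=22)
  J=15 → Machine 2 (load: 0+15=15)
  J=13 → Machine 3 (load: 0+13=13)
  J=13 → Machine 4 (load: 0+13=13)
  J=12 → Machine 3 (load: 13+12=25)
  J=12 → Machine 4 (load: 13+12=25)
  J=6 → Machine 2 (load: 15+6=21)
  J=5 → Machine 2 (load: 21+5=26)
Machine loads: [22, 26, 25, 25]
Makespan = max = 26 time units


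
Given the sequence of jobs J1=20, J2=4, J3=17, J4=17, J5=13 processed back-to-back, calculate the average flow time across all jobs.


Completion times:
  J1: completes at 20
  J2: completes at 24
  J3: completes at 41
  J4: completes at 58
  J5: completes at 71
Sum = 214
Average = 214/5
= 42.80


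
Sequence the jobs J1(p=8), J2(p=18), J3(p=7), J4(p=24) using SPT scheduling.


SPT: sort by shortest processing time
  J3: p=7
  J1: p=8
  J2: p=18
  J4: p=24
Order: J3 → J1 → J2 → J4


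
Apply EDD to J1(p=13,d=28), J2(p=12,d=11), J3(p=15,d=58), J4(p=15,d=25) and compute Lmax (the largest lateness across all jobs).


EDD order: J2 → J4 → J1 → J3
Completion and lateness:
  J2: C=12, d=11, L=12-11=1
  J4: C=27, d=25, L=27-25=2
  J1: C=40, d=28, L=40-28=12
  J3: C=55, d=58, L=55-58=-3
Lmax = max(1, 2, 12, -3)
= 12


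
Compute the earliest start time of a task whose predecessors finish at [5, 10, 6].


ES = max of all predecessor completion times
Predecessors: [5, 10, 6]
ES = max(5, 10, 6)
= 10


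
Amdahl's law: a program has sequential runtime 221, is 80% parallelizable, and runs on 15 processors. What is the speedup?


Amdahl's law: T_p = T × ((1-p) + p/N)
= 221 × ((1-0.8) + 0.8/15)
= 221 × (0.20 + 0.0533)
= 221 × 0.2533
= 55.99
Speedup = 221/55.99
= 3.95×


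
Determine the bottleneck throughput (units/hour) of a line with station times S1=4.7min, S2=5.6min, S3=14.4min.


Bottleneck = longest station time
Station times: [4.7, 5.6, 14.4]
Max = 14.4 min
Rate = 60 / 14.4
= 4.17 units/hour (bottleneck: 14.4min)


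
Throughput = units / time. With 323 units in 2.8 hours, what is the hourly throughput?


Throughput = units / time
= 323 / 2.8
= 115.4 units/hour


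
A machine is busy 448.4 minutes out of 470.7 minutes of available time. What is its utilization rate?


Utilization = busy / total × 100
= 448.4 / 470.7 × 100
= 95.3%


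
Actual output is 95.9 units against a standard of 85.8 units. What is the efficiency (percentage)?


Efficiency = (actual / standard) × 100
= (95.9 / 85.8) × 100
= 111.8%


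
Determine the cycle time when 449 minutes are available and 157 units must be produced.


Cycle time = available time / demand
= 449 / 157
= 2.86 min/unit
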